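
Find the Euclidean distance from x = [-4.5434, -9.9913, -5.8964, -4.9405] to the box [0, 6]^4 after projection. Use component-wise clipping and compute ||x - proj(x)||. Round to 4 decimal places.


Project each component onto [0, 6].
clip(-4.5434) = 0.0, clip(-9.9913) = 0.0, clip(-5.8964) = 0.0, clip(-4.9405) = 0.0
Projection = [0.0, 0.0, 0.0, 0.0]
Squared diffs: [20.6425, 99.8261, 34.7675, 24.4085]
Distance = sqrt(179.6446) = 13.4032


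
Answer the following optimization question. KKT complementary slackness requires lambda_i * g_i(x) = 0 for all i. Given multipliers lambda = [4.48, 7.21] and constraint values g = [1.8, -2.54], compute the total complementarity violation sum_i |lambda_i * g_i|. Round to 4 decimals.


KKT complementary slackness check:
lambda_1 * g_1 = 4.48 * 1.8 = 8.064
lambda_2 * g_2 = 7.21 * -2.54 = -18.3134
Total violation = 8.064 + 18.3134 = 26.3774


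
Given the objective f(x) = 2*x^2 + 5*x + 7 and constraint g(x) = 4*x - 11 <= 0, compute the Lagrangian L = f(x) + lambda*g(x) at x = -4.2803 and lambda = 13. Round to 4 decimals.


Step 1: Evaluate f(x).
f(-4.2803) = 2*(-4.2803)^2 + 5*(-4.2803) + 7 = 22.2404
Step 2: Evaluate g(x).
g(-4.2803) = 4*-4.2803 - 11 = -28.1212
Step 3: Compute Lagrangian.
L = 22.2404 + 13*-28.1212 = -343.3352


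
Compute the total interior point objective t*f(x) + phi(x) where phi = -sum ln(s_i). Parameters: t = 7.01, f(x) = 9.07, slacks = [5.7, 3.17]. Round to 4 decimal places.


Step 1: Compute log-barrier.
ln values: [1.7405, 1.1537]
phi = -(1.7405 + 1.1537) = -2.8942
Step 2: Compute augmented objective.
t*f(x) = 7.01*9.07 = 63.5807
Total = 63.5807 - 2.8942 = 60.6865


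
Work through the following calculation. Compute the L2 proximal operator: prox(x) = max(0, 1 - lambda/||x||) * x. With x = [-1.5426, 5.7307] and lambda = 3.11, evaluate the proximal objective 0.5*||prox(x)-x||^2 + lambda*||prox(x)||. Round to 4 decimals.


Step 1: Compute ||x||.
||x|| = 5.9347
Step 2: Compute scaling factor.
scale = max(0, 1 - 3.11/5.9347) = 0.476
Step 3: prox(x) = [-0.7342, 2.7276]
||prox(x)|| = 2.8247
Step 4: Proximal objective.
0.5*||prox-x||^2 = 4.8361
lambda*||prox|| = 8.7848
Total = 13.6208


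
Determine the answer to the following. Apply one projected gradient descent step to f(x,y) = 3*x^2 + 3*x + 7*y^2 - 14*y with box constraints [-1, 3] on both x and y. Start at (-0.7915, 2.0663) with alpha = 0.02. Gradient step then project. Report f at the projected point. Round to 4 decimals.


Step 1: Compute gradient at (-0.7915, 2.0663).
grad_x = 2*3*-0.7915 + 3 = -1.749
grad_y = 2*7*2.0663 - 14 = 14.9282
Step 2: Gradient step.
x_raw = -0.7915 - 0.02*-1.749 = -0.7565
y_raw = 2.0663 - 0.02*14.9282 = 1.7677
Step 3: Project onto [-1, 3].
x_proj = clip(-0.7565) = -0.7565
y_proj = clip(1.7677) = 1.7677
Step 4: Evaluate f.
f(-0.7565, 1.7677) = -3.4267


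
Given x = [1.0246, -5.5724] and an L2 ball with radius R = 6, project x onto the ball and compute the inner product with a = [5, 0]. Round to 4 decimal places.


Step 1: Compute ||x|| (intermediates to 6 decimals).
||x|| = sqrt(1.0246^2 + (-5.5724)^2) = 5.665814
Step 2: Project.
Since ||x|| <= R, proj = x (no scaling needed).
proj(x) = [1.0246, -5.5724]
Step 3: Dot product.
a^T * proj(x) = 5*1.0246 + 0*(-5.5724) = 5.123


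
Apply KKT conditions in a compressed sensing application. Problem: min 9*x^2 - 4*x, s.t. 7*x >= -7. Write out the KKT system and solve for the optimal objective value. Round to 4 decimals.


Step 1: Try lambda = 0 (constraint inactive).
Stationarity: 2*9*x - 4 = 0
x* = 4/(2*9) = 2/9 = 0.2222 (rounded; the exact value 2/9 is used below)
Check constraint: 7*0.2222 = 1.5554 >= -7 -- satisfied.
Step 2: Compute optimal value.
f(x*) = 9*(2/9)^2 - 4*(2/9) = -0.4444


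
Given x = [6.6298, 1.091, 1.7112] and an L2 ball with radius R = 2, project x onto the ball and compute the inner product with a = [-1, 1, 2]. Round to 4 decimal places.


Step 1: Compute ||x|| (intermediates to 6 decimals).
||x|| = sqrt(6.6298^2 + 1.091^2 + 1.7112^2) = 6.93345
Step 2: Project.
Since ||x|| > R, scale = R/||x|| = 2/6.93345 = 0.288457, proj(x) = scale * x
proj(x) = [1.912412, 0.314707, 0.493608]
Step 3: Dot product.
a^T * proj(x) = -1*1.912412 + 1*0.314707 + 2*0.493608 = -0.6105


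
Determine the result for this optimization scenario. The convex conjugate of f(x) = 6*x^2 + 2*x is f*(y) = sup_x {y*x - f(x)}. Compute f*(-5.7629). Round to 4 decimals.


f*(y) = sup_x {y*x - a*x^2 - b*x} = sup_x {(y-b)*x - a*x^2}
FOC: (y - b) - 2a*x = 0 => x* = (y - b)/(2a)
x* = (-5.7629 - 2)/(2*6) = -0.6469
f*(-5.7629) = (y-b)^2/(4a) = (-5.7629 - 2)^2/(4*6)
= 60.2626/24 = 2.5109


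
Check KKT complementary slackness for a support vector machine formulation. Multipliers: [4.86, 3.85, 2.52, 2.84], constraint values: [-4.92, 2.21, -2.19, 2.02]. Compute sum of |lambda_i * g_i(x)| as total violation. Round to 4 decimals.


KKT complementary slackness check:
lambda_1 * g_1 = 4.86 * -4.92 = -23.9112
lambda_2 * g_2 = 3.85 * 2.21 = 8.5085
lambda_3 * g_3 = 2.52 * -2.19 = -5.5188
lambda_4 * g_4 = 2.84 * 2.02 = 5.7368
Total violation = 23.9112 + 8.5085 + 5.5188 + 5.7368 = 43.6753


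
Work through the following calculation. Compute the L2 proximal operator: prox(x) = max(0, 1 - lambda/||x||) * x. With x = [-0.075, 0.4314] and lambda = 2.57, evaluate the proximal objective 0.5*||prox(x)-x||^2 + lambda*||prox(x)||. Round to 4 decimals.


Step 1: Compute ||x||.
||x|| = 0.4379
Step 2: Compute scaling factor.
scale = max(0, 1 - 2.57/0.4379) = 0.0
Step 3: prox(x) = [-0.0, 0.0]
||prox(x)|| = 0.0
Step 4: Proximal objective.
0.5*||prox-x||^2 = 0.0959
lambda*||prox|| = 0.0
Total = 0.0959


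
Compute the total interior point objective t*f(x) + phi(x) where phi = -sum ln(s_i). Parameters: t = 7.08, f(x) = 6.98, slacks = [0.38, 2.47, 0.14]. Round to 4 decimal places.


Step 1: Compute log-barrier.
ln values: [-0.9676, 0.9042, -1.9661]
phi = -(-0.9676 + 0.9042 - 1.9661) = 2.0295
Step 2: Compute augmented objective.
t*f(x) = 7.08*6.98 = 49.4184
Total = 49.4184 + 2.0295 = 51.4479


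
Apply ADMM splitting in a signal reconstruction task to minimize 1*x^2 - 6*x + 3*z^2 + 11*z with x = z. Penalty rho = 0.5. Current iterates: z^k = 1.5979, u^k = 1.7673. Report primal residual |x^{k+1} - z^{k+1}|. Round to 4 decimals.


ADMM iteration with rho = 0.5, z^k = 1.5979, u^k = 1.7673
Step 1: x-update.
Minimize 1*x^2 - 6*x + (0.5/2)*(x - 1.5979 + 1.7673)^2
FOC: (2*1 + 0.5)*x = 6 + 0.5*(1.5979 - 1.7673)
x^{k+1} = 2.3661
Step 2: z-update.
Minimize 3*z^2 + 11*z + (0.5/2)*(2.3661 - z + 1.7673)^2
FOC: (2*3 + 0.5)*z = -11 + 0.5*(2.3661 + 1.7673)
z^{k+1} = -1.3744
Step 3: u-update.
u^{k+1} = 1.7673 + 2.3661 + 1.3744 = 5.5078
Step 4: Primal residual = |2.3661 + 1.3744| = 3.7405


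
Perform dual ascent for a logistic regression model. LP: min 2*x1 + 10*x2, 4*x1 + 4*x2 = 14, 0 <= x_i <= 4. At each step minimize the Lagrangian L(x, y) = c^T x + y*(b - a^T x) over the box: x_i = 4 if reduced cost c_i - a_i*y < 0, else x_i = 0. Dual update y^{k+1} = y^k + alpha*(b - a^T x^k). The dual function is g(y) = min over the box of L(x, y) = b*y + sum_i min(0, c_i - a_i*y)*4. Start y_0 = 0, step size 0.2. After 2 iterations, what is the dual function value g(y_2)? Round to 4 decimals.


Dual ascent for LP: min 2*x1 + 10*x2, 4*x1 + 4*x2 = 14, 0 <= x_i <= 4
Step 1: y^k = 0.0, reduced costs: (2.0, 10.0)
  x^k = (0.0, 0.0), subgradient = b - a^T x = 14.0
  y^{k+1} = 0.0 + 0.2*14.0 = 2.8
Step 2: y^k = 2.8, reduced costs: (-9.2, -1.2)
  x^k = (4.0, 4.0), subgradient = b - a^T x = -18.0
  y^{k+1} = 2.8 + 0.2*-18.0 = -0.8
Dual objective at y_2 = -0.8: reduced costs (5.2, 13.2), box minimizer x = (0.0, 0.0)
g(y_2) = b*y + (c1 - a1*y)*x1 + (c2 - a2*y)*x2 = 14*(-0.8) + 5.2*0.0 + 13.2*0.0 = -11.2 + 0.0 + 0.0 = -11.2


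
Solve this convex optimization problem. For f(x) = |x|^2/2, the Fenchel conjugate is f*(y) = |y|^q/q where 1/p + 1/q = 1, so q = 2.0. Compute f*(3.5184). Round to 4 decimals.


The conjugate exponent q satisfies 1/p + 1/q = 1.
p = 2, so q = 2/(2 - 1) = 2.0
|y|^q = 3.5184^2.0 = 12.3791
f*(3.5184) = 12.3791 / 2.0 = 6.1896


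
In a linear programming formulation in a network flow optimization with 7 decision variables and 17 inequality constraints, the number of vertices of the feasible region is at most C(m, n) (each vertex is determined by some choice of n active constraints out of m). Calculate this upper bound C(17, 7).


Each vertex corresponds to some choice of n active constraints out of m, so the number of vertices is at most C(m, n) = m! / (n!(m-n)!).
m = 17, n = 7
Numerator: 17 * 16 * 15 * 14 * 13 * 12 * 11
Denominator: 7! = 5040
C(17, 7) = 19448


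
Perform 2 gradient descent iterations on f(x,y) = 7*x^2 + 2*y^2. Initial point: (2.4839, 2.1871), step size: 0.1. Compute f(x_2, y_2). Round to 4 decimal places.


Gradient descent on f(x,y) = 7*x^2 + 2*y^2.
Starting point: (2.4839, 2.1871), alpha = 0.1
Step 1: grad_x = 2*7*2.4839 = 34.7746, grad_y = 2*2*2.1871 = 8.7484
  x_1 = 2.4839 - 0.1*34.7746 = -0.9936
  y_1 = 2.1871 - 0.1*8.7484 = 1.3123
Step 2: grad_x = 2*7*-0.9936 = -13.9098, grad_y = 2*2*1.3123 = 5.249
  x_2 = -0.9936 - 0.1*-13.9098 = 0.3974
  y_2 = 1.3123 - 0.1*5.249 = 0.7874
f(0.3974, 0.7874) = 7*0.3974^2 + 2*0.7874^2 = 2.3455


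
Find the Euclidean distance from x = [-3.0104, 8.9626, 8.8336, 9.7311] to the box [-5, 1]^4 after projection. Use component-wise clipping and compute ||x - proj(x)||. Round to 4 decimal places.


Project each component onto [-5, 1].
clip(-3.0104) = -3.0104, clip(8.9626) = 1.0, clip(8.8336) = 1.0, clip(9.7311) = 1.0
Projection = [-3.0104, 1.0, 1.0, 1.0]
Squared diffs: [0.0, 63.403, 61.3653, 76.2321]
Distance = sqrt(201.0004) = 14.1775


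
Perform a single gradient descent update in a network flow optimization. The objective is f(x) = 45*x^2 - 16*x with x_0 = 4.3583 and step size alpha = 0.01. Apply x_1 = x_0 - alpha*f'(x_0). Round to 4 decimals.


We compute the gradient at x_0 and apply the update.
f'(x) = 90*x - 16
f'(4.3583) = 90*4.3583 - 16 = 376.247
x_1 = 4.3583 - 0.01*376.247 = 0.5958


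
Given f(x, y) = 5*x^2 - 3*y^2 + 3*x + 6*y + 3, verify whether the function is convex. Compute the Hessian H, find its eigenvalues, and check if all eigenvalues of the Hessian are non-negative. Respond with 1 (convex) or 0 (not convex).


The Hessian of f(x,y) = 5*x^2 - 3*y^2 + 3*x + 6*y + 3 is:
H = [[10, 0], [0, -6]]
Trace = 10 - 6 = 4
Determinant = 10*-6 - (0)^2 = -60
Discriminant = (4)^2 - 4*-60 = 256.0
Eigenvalues: lambda_1 = -6.0, lambda_2 = 10.0
The function is not convex.

0


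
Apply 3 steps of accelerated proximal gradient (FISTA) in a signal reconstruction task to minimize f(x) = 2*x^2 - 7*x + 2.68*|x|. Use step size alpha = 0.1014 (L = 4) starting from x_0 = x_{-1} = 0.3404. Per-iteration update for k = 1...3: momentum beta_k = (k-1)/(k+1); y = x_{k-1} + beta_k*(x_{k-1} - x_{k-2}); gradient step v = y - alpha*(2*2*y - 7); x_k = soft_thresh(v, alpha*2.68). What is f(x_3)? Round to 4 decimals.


FISTA on f(x) = 2*x^2 - 7*x + 2.68*|x|
L = 4, alpha = 0.1014
Iteration 1: beta = 0.0, y = 0.3404 + 0.0*(0.3404 - 0.3404) = 0.3404
  grad(y) = -5.6384, v = y - alpha*grad = 0.9121
  prox(v) = soft_thresh(0.9121, 0.2718) = 0.6404
Iteration 2: beta = 0.3333, y = 0.6404 + 0.3333*(0.6404 - 0.3404) = 0.7404
  grad(y) = -4.0385, v = y - alpha*grad = 1.1499
  prox(v) = soft_thresh(1.1499, 0.2718) = 0.8781
Iteration 3: beta = 0.5, y = 0.8781 + 0.5*(0.8781 - 0.6404) = 0.997
  grad(y) = -3.012, v = y - alpha*grad = 1.3024
  prox(v) = soft_thresh(1.3024, 0.2718) = 1.0307
f(x_3) = 2*1.0307^2 - 7*1.0307 + 2.68*|1.0307| = -2.3279


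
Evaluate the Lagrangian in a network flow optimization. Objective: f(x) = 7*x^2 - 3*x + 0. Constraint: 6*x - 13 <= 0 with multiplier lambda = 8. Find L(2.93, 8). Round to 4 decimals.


Step 1: Evaluate f(x).
f(2.93) = 7*2.93^2 - 3*2.93 + 0 = 51.3043
Step 2: Evaluate g(x).
g(2.93) = 6*2.93 - 13 = 4.58
Step 3: Compute Lagrangian.
L = 51.3043 + 8*4.58 = 87.9443


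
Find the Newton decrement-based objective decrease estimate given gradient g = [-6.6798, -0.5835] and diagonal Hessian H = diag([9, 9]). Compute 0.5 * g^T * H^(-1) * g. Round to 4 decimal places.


Step 1: H is diagonal, so H^(-1) * g = [-0.7422, -0.0648].
Step 2: g^T H^(-1) g = sum_i g_i^2 / H_ii
  = (-6.6798)^2/9 + (-0.5835)^2/9
  = 4.9577 + 0.0378 = 4.9956
Step 3: Objective decrease = 0.5 * g^T H^(-1) g = 2.4978


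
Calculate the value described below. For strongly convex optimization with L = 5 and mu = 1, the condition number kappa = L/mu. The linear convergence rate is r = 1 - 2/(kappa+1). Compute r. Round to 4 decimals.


Step 1: Compute the condition number.
kappa = L/mu = 5/1 = 5.0
Step 2: Compute the convergence rate.
r = 1 - 2/(kappa + 1) = 1 - 2*mu/(L + mu) = (L - mu)/(L + mu) = 4/6 = 0.6667


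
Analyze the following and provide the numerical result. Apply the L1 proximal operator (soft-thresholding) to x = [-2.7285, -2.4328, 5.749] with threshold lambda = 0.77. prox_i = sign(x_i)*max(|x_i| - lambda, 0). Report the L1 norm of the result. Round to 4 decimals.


Soft-thresholding with lambda = 0.77:
prox(-2.7285) = sign(-2.7285)*max(|-2.7285| - 0.77, 0) = -1.9585
prox(-2.4328) = sign(-2.4328)*max(|-2.4328| - 0.77, 0) = -1.6628
prox(5.749) = sign(5.749)*max(|5.749| - 0.77, 0) = 4.979
prox(x) = [-1.9585, -1.6628, 4.979]
||prox(x)||_1 = 1.9585 + 1.6628 + 4.979 = 8.6003


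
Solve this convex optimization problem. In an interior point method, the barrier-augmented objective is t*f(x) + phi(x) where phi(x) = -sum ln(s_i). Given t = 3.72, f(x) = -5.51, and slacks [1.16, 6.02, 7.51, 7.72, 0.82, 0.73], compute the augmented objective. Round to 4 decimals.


Step 1: Compute log-barrier.
ln values: [0.1484, 1.7951, 2.0162, 2.0438, -0.1985, -0.3147]
phi = -(0.1484 + 1.7951 + 2.0162 + 2.0438 - 0.1985 - 0.3147) = -5.4904
Step 2: Compute augmented objective.
t*f(x) = 3.72*-5.51 = -20.4972
Total = -20.4972 - 5.4904 = -25.9876


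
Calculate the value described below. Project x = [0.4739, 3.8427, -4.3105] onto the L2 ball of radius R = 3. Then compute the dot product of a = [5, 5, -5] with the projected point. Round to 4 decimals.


Step 1: Compute ||x|| (intermediates to 6 decimals).
||x|| = sqrt(0.4739^2 + 3.8427^2 + (-4.3105)^2) = 5.794078
Step 2: Project.
Since ||x|| > R, scale = R/||x|| = 3/5.794078 = 0.51777, proj(x) = scale * x
proj(x) = [0.245371, 1.989635, -2.231848]
Step 3: Dot product.
a^T * proj(x) = 5*0.245371 + 5*1.989635 - 5*(-2.231848) = 22.3343


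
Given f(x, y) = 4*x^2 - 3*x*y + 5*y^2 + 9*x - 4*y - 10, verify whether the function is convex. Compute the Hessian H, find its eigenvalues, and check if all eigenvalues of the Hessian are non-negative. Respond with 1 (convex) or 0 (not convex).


The Hessian of f(x,y) = 4*x^2 - 3*x*y + 5*y^2 + 9*x - 4*y - 10 is:
H = [[8, -3], [-3, 10]]
Trace = 8 + 10 = 18
Determinant = 8*10 - (-3)^2 = 71
Discriminant = (18)^2 - 4*71 = 40.0
Eigenvalues: lambda_1 = 5.8377, lambda_2 = 12.1623
The function is convex.

1


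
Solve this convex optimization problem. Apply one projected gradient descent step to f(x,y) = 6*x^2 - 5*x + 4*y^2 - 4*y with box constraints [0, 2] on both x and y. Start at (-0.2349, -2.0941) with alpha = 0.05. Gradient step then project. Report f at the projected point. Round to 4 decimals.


Step 1: Compute gradient at (-0.2349, -2.0941).
grad_x = 2*6*-0.2349 - 5 = -7.8188
grad_y = 2*4*-2.0941 - 4 = -20.7528
Step 2: Gradient step.
x_raw = -0.2349 - 0.05*-7.8188 = 0.156
y_raw = -2.0941 - 0.05*-20.7528 = -1.0565
Step 3: Project onto [0, 2].
x_proj = clip(0.156) = 0.156
y_proj = clip(-1.0565) = 0.0
Step 4: Evaluate f.
f(0.156, 0.0) = -0.6341


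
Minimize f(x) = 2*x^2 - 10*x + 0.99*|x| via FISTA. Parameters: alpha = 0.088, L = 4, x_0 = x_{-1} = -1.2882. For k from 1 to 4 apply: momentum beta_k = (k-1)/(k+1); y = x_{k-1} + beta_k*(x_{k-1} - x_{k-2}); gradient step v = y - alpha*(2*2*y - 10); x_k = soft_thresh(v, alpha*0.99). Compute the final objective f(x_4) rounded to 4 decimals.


FISTA on f(x) = 2*x^2 - 10*x + 0.99*|x|
L = 4, alpha = 0.088
Iteration 1: beta = 0.0, y = -1.2882 + 0.0*(-1.2882 + 1.2882) = -1.2882
  grad(y) = -15.1528, v = y - alpha*grad = 0.0452
  prox(v) = soft_thresh(0.0452, 0.0871) = 0.0
Iteration 2: beta = 0.3333, y = 0.0 + 0.3333*(0.0 + 1.2882) = 0.4294
  grad(y) = -8.2824, v = y - alpha*grad = 1.1583
  prox(v) = soft_thresh(1.1583, 0.0871) = 1.0711
Iteration 3: beta = 0.5, y = 1.0711 + 0.5*(1.0711 - 0.0) = 1.6067
  grad(y) = -3.5732, v = y - alpha*grad = 1.9211
  prox(v) = soft_thresh(1.9211, 0.0871) = 1.834
Iteration 4: beta = 0.6, y = 1.834 + 0.6*(1.834 - 1.0711) = 2.2918
  grad(y) = -0.833, v = y - alpha*grad = 2.3651
  prox(v) = soft_thresh(2.3651, 0.0871) = 2.2779
f(x_4) = 2*2.2779^2 - 10*2.2779 + 0.99*|2.2779| = -10.1462


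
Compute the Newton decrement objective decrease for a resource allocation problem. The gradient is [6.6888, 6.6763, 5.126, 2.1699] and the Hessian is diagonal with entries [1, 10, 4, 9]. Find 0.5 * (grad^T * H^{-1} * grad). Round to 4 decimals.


Step 1: H is diagonal, so H^(-1) * g = [6.6888, 0.6676, 1.2815, 0.2411].
Step 2: g^T H^(-1) g = sum_i g_i^2 / H_ii
  = (6.6888)^2/1 + (6.6763)^2/10 + (5.126)^2/4 + (2.1699)^2/9
  = 44.74 + 4.4573 + 6.569 + 0.5232 = 56.2895
Step 3: Objective decrease = 0.5 * g^T H^(-1) g = 28.1447


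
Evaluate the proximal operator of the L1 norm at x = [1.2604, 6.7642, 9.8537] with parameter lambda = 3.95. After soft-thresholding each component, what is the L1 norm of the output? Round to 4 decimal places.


Soft-thresholding with lambda = 3.95:
prox(1.2604) = sign(1.2604)*max(|1.2604| - 3.95, 0) = 0.0
prox(6.7642) = sign(6.7642)*max(|6.7642| - 3.95, 0) = 2.8142
prox(9.8537) = sign(9.8537)*max(|9.8537| - 3.95, 0) = 5.9037
prox(x) = [0.0, 2.8142, 5.9037]
||prox(x)||_1 = 0.0 + 2.8142 + 5.9037 = 8.7179


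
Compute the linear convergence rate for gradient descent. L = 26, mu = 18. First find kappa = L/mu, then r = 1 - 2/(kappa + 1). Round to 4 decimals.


Step 1: Compute the condition number.
kappa = L/mu = 26/18 = 1.4444
Step 2: Compute the convergence rate.
r = 1 - 2/(kappa + 1) = 1 - 2*mu/(L + mu) = (L - mu)/(L + mu) = 8/44 = 0.1818


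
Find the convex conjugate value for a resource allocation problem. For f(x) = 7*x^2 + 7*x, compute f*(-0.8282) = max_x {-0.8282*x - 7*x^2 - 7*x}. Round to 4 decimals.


f*(y) = sup_x {y*x - a*x^2 - b*x} = sup_x {(y-b)*x - a*x^2}
FOC: (y - b) - 2a*x = 0 => x* = (y - b)/(2a)
x* = (-0.8282 - 7)/(2*7) = -0.5592
f*(-0.8282) = (y-b)^2/(4a) = (-0.8282 - 7)^2/(4*7)
= 61.2807/28 = 2.1886


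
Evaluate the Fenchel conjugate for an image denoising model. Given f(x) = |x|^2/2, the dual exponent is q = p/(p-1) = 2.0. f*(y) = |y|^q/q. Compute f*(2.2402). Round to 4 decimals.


The conjugate exponent q satisfies 1/p + 1/q = 1.
p = 2, so q = 2/(2 - 1) = 2.0
|y|^q = 2.2402^2.0 = 5.0185
f*(2.2402) = 5.0185 / 2.0 = 2.5092


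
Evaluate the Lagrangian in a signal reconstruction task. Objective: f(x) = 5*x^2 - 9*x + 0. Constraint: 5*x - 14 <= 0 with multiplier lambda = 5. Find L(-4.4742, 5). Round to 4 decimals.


Step 1: Evaluate f(x).
f(-4.4742) = 5*(-4.4742)^2 - 9*(-4.4742) + 0 = 140.3601
Step 2: Evaluate g(x).
g(-4.4742) = 5*-4.4742 - 14 = -36.371
Step 3: Compute Lagrangian.
L = 140.3601 + 5*-36.371 = -41.4949


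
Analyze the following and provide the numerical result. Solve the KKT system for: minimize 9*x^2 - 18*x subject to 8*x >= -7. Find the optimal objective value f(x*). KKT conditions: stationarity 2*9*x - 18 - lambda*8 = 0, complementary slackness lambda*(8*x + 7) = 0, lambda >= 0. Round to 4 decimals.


Step 1: Try lambda = 0 (constraint inactive).
Stationarity: 2*9*x - 18 = 0
x* = 18/(2*9) = 1.0
Check constraint: 8*1.0 = 8.0 >= -7 -- satisfied.
Step 2: Compute optimal value.
f(x*) = 9*1.0^2 - 18*1.0 = -9.0


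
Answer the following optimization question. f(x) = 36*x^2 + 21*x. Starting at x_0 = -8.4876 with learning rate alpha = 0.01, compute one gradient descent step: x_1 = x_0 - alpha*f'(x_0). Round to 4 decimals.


We compute the gradient at x_0 and apply the update.
f'(x) = 72*x + 21
f'(-8.4876) = 72*-8.4876 + 21 = -590.1072
x_1 = -8.4876 - 0.01*-590.1072 = -2.5865


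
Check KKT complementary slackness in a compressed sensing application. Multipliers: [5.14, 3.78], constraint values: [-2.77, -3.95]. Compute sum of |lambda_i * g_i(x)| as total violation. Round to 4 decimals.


KKT complementary slackness check:
lambda_1 * g_1 = 5.14 * -2.77 = -14.2378
lambda_2 * g_2 = 3.78 * -3.95 = -14.931
Total violation = 14.2378 + 14.931 = 29.1688


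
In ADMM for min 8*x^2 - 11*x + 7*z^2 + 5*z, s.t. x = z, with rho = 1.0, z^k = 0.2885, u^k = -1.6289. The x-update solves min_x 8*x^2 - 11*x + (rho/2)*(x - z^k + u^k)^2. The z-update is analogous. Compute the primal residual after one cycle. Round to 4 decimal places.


ADMM iteration with rho = 1.0, z^k = 0.2885, u^k = -1.6289
Step 1: x-update.
Minimize 8*x^2 - 11*x + (1.0/2)*(x - 0.2885 - 1.6289)^2
FOC: (2*8 + 1.0)*x = 11 + 1.0*(0.2885 + 1.6289)
x^{k+1} = 0.7598
Step 2: z-update.
Minimize 7*z^2 + 5*z + (1.0/2)*(0.7598 - z - 1.6289)^2
FOC: (2*7 + 1.0)*z = -5 + 1.0*(0.7598 - 1.6289)
z^{k+1} = -0.3913
Step 3: u-update.
u^{k+1} = -1.6289 + 0.7598 + 0.3913 = -0.4778
Step 4: Primal residual = |0.7598 + 0.3913| = 1.1511


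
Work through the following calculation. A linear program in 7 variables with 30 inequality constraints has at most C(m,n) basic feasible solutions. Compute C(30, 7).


Each vertex corresponds to some choice of n active constraints out of m, so the number of vertices is at most C(m, n) = m! / (n!(m-n)!).
m = 30, n = 7
Numerator: 30 * 29 * 28 * 27 * 26 * 25 * 24
Denominator: 7! = 5040
C(30, 7) = 2035800


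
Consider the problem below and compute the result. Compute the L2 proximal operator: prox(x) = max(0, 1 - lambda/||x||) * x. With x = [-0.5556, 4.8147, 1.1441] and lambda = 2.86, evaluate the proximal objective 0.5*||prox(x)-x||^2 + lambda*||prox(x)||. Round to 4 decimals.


Step 1: Compute ||x||.
||x|| = 4.9799
Step 2: Compute scaling factor.
scale = max(0, 1 - 2.86/4.9799) = 0.4257
Step 3: prox(x) = [-0.2365, 2.0496, 0.487]
||prox(x)|| = 2.1199
Step 4: Proximal objective.
0.5*||prox-x||^2 = 4.0898
lambda*||prox|| = 6.0629
Total = 10.1526


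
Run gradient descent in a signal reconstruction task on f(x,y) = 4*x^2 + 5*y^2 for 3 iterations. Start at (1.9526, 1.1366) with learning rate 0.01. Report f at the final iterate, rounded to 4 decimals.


Gradient descent on f(x,y) = 4*x^2 + 5*y^2.
Starting point: (1.9526, 1.1366), alpha = 0.01
Step 1: grad_x = 2*4*1.9526 = 15.6208, grad_y = 2*5*1.1366 = 11.366
  x_1 = 1.9526 - 0.01*15.6208 = 1.7964
  y_1 = 1.1366 - 0.01*11.366 = 1.0229
Step 2: grad_x = 2*4*1.7964 = 14.3711, grad_y = 2*5*1.0229 = 10.2294
  x_2 = 1.7964 - 0.01*14.3711 = 1.6527
  y_2 = 1.0229 - 0.01*10.2294 = 0.9206
Step 3: grad_x = 2*4*1.6527 = 13.2214, grad_y = 2*5*0.9206 = 9.2065
  x_3 = 1.6527 - 0.01*13.2214 = 1.5205
  y_3 = 0.9206 - 0.01*9.2065 = 0.8286
f(1.5205, 0.8286) = 4*1.5205^2 + 5*0.8286^2 = 12.68


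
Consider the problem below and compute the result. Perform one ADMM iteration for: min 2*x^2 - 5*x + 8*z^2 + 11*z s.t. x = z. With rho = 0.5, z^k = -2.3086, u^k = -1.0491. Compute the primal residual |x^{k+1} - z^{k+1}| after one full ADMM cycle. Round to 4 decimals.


ADMM iteration with rho = 0.5, z^k = -2.3086, u^k = -1.0491
Step 1: x-update.
Minimize 2*x^2 - 5*x + (0.5/2)*(x + 2.3086 - 1.0491)^2
FOC: (2*2 + 0.5)*x = 5 + 0.5*(-2.3086 + 1.0491)
x^{k+1} = 0.9712
Step 2: z-update.
Minimize 8*z^2 + 11*z + (0.5/2)*(0.9712 - z - 1.0491)^2
FOC: (2*8 + 0.5)*z = -11 + 0.5*(0.9712 - 1.0491)
z^{k+1} = -0.669
Step 3: u-update.
u^{k+1} = -1.0491 + 0.9712 + 0.669 = 0.5911
Step 4: Primal residual = |0.9712 + 0.669| = 1.6402


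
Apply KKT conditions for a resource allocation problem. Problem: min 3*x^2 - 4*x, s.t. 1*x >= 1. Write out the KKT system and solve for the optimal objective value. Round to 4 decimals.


Step 1: Try lambda = 0 (constraint inactive).
x_unc = 4/(2*3) = 0.6667
Check: 1*0.6667 = 0.6667 < 1 -- violated!
Step 2: Constraint must be active: 1*x = 1
x* = 1/1 = 1.0
lambda = (2*3*1.0 - 4)/1 = 2.0
Step 3: Compute optimal value.
f(x*) = 3*1.0^2 - 4*1.0 = -1.0


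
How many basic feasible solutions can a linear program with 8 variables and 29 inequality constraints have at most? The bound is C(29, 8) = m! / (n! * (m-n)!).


Each vertex corresponds to some choice of n active constraints out of m, so the number of vertices is at most C(m, n) = m! / (n!(m-n)!).
m = 29, n = 8
Numerator: 29 * 28 * 27 * 26 * 25 * 24 * 23 * 22
Denominator: 8! = 40320
C(29, 8) = 4292145


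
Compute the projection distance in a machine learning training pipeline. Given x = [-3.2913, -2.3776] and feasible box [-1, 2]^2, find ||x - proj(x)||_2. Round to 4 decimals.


Project each component onto [-1, 2].
clip(-3.2913) = -1.0, clip(-2.3776) = -1.0
Projection = [-1.0, -1.0]
Squared diffs: [5.2501, 1.8978]
Distance = sqrt(7.1479) = 2.6735


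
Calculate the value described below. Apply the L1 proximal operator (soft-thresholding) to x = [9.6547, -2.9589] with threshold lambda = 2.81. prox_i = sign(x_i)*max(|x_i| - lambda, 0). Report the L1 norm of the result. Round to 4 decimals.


Soft-thresholding with lambda = 2.81:
prox(9.6547) = sign(9.6547)*max(|9.6547| - 2.81, 0) = 6.8447
prox(-2.9589) = sign(-2.9589)*max(|-2.9589| - 2.81, 0) = -0.1489
prox(x) = [6.8447, -0.1489]
||prox(x)||_1 = 6.8447 + 0.1489 = 6.9936


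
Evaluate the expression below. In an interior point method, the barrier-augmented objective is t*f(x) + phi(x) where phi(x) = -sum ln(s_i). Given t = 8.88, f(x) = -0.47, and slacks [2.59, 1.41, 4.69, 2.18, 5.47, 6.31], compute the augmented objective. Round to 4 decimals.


Step 1: Compute log-barrier.
ln values: [0.9517, 0.3436, 1.5454, 0.7793, 1.6993, 1.8421]
phi = -(0.9517 + 0.3436 + 1.5454 + 0.7793 + 1.6993 + 1.8421) = -7.1614
Step 2: Compute augmented objective.
t*f(x) = 8.88*-0.47 = -4.1736
Total = -4.1736 - 7.1614 = -11.335


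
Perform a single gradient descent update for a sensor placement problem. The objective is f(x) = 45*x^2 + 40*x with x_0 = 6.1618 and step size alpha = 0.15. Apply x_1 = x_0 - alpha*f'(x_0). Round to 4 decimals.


We compute the gradient at x_0 and apply the update.
f'(x) = 90*x + 40
f'(6.1618) = 90*6.1618 + 40 = 594.562
x_1 = 6.1618 - 0.15*594.562 = -83.0225


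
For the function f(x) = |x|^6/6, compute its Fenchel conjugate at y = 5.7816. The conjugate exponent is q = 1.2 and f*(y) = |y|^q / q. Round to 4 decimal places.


The conjugate exponent q satisfies 1/p + 1/q = 1.
p = 6, so q = 6/(6 - 1) = 1.2
|y|^q = 5.7816^1.2 = 8.2122
f*(5.7816) = 8.2122 / 1.2 = 6.8435


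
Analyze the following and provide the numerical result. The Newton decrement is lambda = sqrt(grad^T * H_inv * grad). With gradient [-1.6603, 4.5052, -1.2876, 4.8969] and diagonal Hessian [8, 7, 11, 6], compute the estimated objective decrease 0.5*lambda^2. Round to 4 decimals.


Step 1: H is diagonal, so H^(-1) * g = [-0.2075, 0.6436, -0.1171, 0.8162].
Step 2: g^T H^(-1) g = sum_i g_i^2 / H_ii
  = (-1.6603)^2/8 + (4.5052)^2/7 + (-1.2876)^2/11 + (4.8969)^2/6
  = 0.3446 + 2.8995 + 0.1507 + 3.9966 = 7.3914
Step 3: Objective decrease = 0.5 * g^T H^(-1) g = 3.6957


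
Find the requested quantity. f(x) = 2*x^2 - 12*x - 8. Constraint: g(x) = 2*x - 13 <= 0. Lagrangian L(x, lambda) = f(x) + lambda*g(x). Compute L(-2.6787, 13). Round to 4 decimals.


Step 1: Evaluate f(x).
f(-2.6787) = 2*(-2.6787)^2 - 12*(-2.6787) - 8 = 38.4953
Step 2: Evaluate g(x).
g(-2.6787) = 2*-2.6787 - 13 = -18.3574
Step 3: Compute Lagrangian.
L = 38.4953 + 13*-18.3574 = -200.1509


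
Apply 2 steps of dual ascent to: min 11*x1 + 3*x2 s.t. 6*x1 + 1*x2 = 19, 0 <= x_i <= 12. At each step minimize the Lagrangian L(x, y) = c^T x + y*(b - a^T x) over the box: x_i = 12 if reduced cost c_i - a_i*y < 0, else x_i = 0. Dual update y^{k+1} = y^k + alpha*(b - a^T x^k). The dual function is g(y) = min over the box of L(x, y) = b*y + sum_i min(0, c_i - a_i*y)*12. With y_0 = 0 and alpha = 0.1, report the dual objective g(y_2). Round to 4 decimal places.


Dual ascent for LP: min 11*x1 + 3*x2, 6*x1 + 1*x2 = 19, 0 <= x_i <= 12
Step 1: y^k = 0.0, reduced costs: (11.0, 3.0)
  x^k = (0.0, 0.0), subgradient = b - a^T x = 19.0
  y^{k+1} = 0.0 + 0.1*19.0 = 1.9
Step 2: y^k = 1.9, reduced costs: (-0.4, 1.1)
  x^k = (12.0, 0.0), subgradient = b - a^T x = -53.0
  y^{k+1} = 1.9 + 0.1*-53.0 = -3.4
Dual objective at y_2 = -3.4: reduced costs (31.4, 6.4), box minimizer x = (0.0, 0.0)
g(y_2) = b*y + (c1 - a1*y)*x1 + (c2 - a2*y)*x2 = 19*(-3.4) + 31.4*0.0 + 6.4*0.0 = -64.6 + 0.0 + 0.0 = -64.6


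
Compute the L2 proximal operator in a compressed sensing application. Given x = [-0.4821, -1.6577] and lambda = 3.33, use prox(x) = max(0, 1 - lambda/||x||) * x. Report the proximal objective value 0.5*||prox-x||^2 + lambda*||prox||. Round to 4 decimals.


Step 1: Compute ||x||.
||x|| = 1.7264
Step 2: Compute scaling factor.
scale = max(0, 1 - 3.33/1.7264) = 0.0
Step 3: prox(x) = [-0.0, -0.0]
||prox(x)|| = 0.0
Step 4: Proximal objective.
0.5*||prox-x||^2 = 1.4902
lambda*||prox|| = 0.0
Total = 1.4902


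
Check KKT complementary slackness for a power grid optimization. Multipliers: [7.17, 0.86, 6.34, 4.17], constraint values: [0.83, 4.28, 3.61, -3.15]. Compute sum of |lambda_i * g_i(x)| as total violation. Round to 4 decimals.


KKT complementary slackness check:
lambda_1 * g_1 = 7.17 * 0.83 = 5.9511
lambda_2 * g_2 = 0.86 * 4.28 = 3.6808
lambda_3 * g_3 = 6.34 * 3.61 = 22.8874
lambda_4 * g_4 = 4.17 * -3.15 = -13.1355
Total violation = 5.9511 + 3.6808 + 22.8874 + 13.1355 = 45.6548


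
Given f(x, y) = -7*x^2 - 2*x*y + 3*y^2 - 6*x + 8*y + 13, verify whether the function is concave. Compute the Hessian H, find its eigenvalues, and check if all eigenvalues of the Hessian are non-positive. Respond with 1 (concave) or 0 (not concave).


The Hessian of f(x,y) = -7*x^2 - 2*x*y + 3*y^2 - 6*x + 8*y + 13 is:
H = [[-14, -2], [-2, 6]]
Trace = -14 + 6 = -8
Determinant = -14*6 - (-2)^2 = -88
Discriminant = (-8)^2 - 4*-88 = 416.0
Eigenvalues: lambda_1 = -14.198, lambda_2 = 6.198
The function is not concave.

0


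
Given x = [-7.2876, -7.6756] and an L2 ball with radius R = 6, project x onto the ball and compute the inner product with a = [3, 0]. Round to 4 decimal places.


Step 1: Compute ||x|| (intermediates to 6 decimals).
||x|| = sqrt((-7.2876)^2 + (-7.6756)^2) = 10.584137
Step 2: Project.
Since ||x|| > R, scale = R/||x|| = 6/10.584137 = 0.566886, proj(x) = scale * x
proj(x) = [-4.131238, -4.35119]
Step 3: Dot product.
a^T * proj(x) = 3*(-4.131238) + 0*(-4.35119) = -12.3937


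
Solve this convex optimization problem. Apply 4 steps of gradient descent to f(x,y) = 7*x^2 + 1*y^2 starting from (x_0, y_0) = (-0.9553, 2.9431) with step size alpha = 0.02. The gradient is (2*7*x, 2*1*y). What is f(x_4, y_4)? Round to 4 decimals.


Gradient descent on f(x,y) = 7*x^2 + 1*y^2.
Starting point: (-0.9553, 2.9431), alpha = 0.02
Step 1: grad_x = 2*7*-0.9553 = -13.3742, grad_y = 2*1*2.9431 = 5.8862
  x_1 = -0.9553 - 0.02*-13.3742 = -0.6878
  y_1 = 2.9431 - 0.02*5.8862 = 2.8254
Step 2: grad_x = 2*7*-0.6878 = -9.6294, grad_y = 2*1*2.8254 = 5.6508
  x_2 = -0.6878 - 0.02*-9.6294 = -0.4952
  y_2 = 2.8254 - 0.02*5.6508 = 2.7124
Step 3: grad_x = 2*7*-0.4952 = -6.9332, grad_y = 2*1*2.7124 = 5.4247
  x_3 = -0.4952 - 0.02*-6.9332 = -0.3566
  y_3 = 2.7124 - 0.02*5.4247 = 2.6039
Step 4: grad_x = 2*7*-0.3566 = -4.9919, grad_y = 2*1*2.6039 = 5.2077
  x_4 = -0.3566 - 0.02*-4.9919 = -0.2567
  y_4 = 2.6039 - 0.02*5.2077 = 2.4997
f(-0.2567, 2.4997) = 7*(-0.2567)^2 + 1*2.4997^2 = 6.7099


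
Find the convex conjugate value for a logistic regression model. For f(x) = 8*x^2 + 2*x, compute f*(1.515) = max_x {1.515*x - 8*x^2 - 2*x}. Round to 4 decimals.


f*(y) = sup_x {y*x - a*x^2 - b*x} = sup_x {(y-b)*x - a*x^2}
FOC: (y - b) - 2a*x = 0 => x* = (y - b)/(2a)
x* = (1.515 - 2)/(2*8) = -0.0303
f*(1.515) = (y-b)^2/(4a) = (1.515 - 2)^2/(4*8)
= 0.2352/32 = 0.0074


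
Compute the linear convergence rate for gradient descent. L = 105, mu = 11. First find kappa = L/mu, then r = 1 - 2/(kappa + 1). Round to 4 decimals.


Step 1: Compute the condition number.
kappa = L/mu = 105/11 = 9.5455
Step 2: Compute the convergence rate.
r = 1 - 2/(kappa + 1) = 1 - 2*mu/(L + mu) = (L - mu)/(L + mu) = 94/116 = 0.8103


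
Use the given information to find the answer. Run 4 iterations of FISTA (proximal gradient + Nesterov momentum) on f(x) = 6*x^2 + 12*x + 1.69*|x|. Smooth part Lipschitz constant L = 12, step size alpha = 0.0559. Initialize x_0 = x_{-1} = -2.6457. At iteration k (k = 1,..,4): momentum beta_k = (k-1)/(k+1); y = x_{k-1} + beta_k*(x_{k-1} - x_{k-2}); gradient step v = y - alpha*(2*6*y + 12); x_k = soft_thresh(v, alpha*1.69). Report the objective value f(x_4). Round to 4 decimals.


FISTA on f(x) = 6*x^2 + 12*x + 1.69*|x|
L = 12, alpha = 0.0559
Iteration 1: beta = 0.0, y = -2.6457 + 0.0*(-2.6457 + 2.6457) = -2.6457
  grad(y) = -19.7484, v = y - alpha*grad = -1.5418
  prox(v) = soft_thresh(-1.5418, 0.0945) = -1.4473
Iteration 2: beta = 0.3333, y = -1.4473 + 0.3333*(-1.4473 + 2.6457) = -1.0478
  grad(y) = -0.5739, v = y - alpha*grad = -1.0157
  prox(v) = soft_thresh(-1.0157, 0.0945) = -0.9213
Iteration 3: beta = 0.5, y = -0.9213 + 0.5*(-0.9213 + 1.4473) = -0.6583
  grad(y) = 4.1008, v = y - alpha*grad = -0.8875
  prox(v) = soft_thresh(-0.8875, 0.0945) = -0.793
Iteration 4: beta = 0.6, y = -0.793 + 0.6*(-0.793 + 0.9213) = -0.7161
  grad(y) = 3.407, v = y - alpha*grad = -0.9065
  prox(v) = soft_thresh(-0.9065, 0.0945) = -0.8121
f(x_4) = 6*(-0.8121)^2 + 12*(-0.8121) + 1.69*|-0.8121| = -4.4157


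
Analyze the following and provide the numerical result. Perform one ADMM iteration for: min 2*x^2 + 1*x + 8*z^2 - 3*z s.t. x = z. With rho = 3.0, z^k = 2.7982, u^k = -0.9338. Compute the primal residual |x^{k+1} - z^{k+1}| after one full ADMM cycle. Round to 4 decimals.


ADMM iteration with rho = 3.0, z^k = 2.7982, u^k = -0.9338
Step 1: x-update.
Minimize 2*x^2 + 1*x + (3.0/2)*(x - 2.7982 - 0.9338)^2
FOC: (2*2 + 3.0)*x = -1 + 3.0*(2.7982 + 0.9338)
x^{k+1} = 1.4566
Step 2: z-update.
Minimize 8*z^2 - 3*z + (3.0/2)*(1.4566 - z - 0.9338)^2
FOC: (2*8 + 3.0)*z = 3 + 3.0*(1.4566 - 0.9338)
z^{k+1} = 0.2404
Step 3: u-update.
u^{k+1} = -0.9338 + 1.4566 - 0.2404 = 0.2823
Step 4: Primal residual = |1.4566 - 0.2404| = 1.2161


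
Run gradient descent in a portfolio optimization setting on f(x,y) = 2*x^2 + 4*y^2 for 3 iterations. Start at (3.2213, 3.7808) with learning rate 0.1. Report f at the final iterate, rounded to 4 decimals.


Gradient descent on f(x,y) = 2*x^2 + 4*y^2.
Starting point: (3.2213, 3.7808), alpha = 0.1
Step 1: grad_x = 2*2*3.2213 = 12.8852, grad_y = 2*4*3.7808 = 30.2464
  x_1 = 3.2213 - 0.1*12.8852 = 1.9328
  y_1 = 3.7808 - 0.1*30.2464 = 0.7562
Step 2: grad_x = 2*2*1.9328 = 7.7311, grad_y = 2*4*0.7562 = 6.0493
  x_2 = 1.9328 - 0.1*7.7311 = 1.1597
  y_2 = 0.7562 - 0.1*6.0493 = 0.1512
Step 3: grad_x = 2*2*1.1597 = 4.6387, grad_y = 2*4*0.1512 = 1.2099
  x_3 = 1.1597 - 0.1*4.6387 = 0.6958
  y_3 = 0.1512 - 0.1*1.2099 = 0.0302
f(0.6958, 0.0302) = 2*0.6958^2 + 4*0.0302^2 = 0.9719


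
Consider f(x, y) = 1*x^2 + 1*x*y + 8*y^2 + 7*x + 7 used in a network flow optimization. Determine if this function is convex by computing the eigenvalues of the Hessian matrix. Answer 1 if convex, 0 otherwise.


The Hessian of f(x,y) = 1*x^2 + 1*x*y + 8*y^2 + 7*x + 7 is:
H = [[2, 1], [1, 16]]
Trace = 2 + 16 = 18
Determinant = 2*16 - (1)^2 = 31
Discriminant = (18)^2 - 4*31 = 200.0
Eigenvalues: lambda_1 = 1.9289, lambda_2 = 16.0711
The function is convex.

1


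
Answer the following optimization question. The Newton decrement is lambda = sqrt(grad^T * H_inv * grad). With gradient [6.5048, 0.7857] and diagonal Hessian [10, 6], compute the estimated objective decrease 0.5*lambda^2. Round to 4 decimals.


Step 1: H is diagonal, so H^(-1) * g = [0.6505, 0.131].
Step 2: g^T H^(-1) g = sum_i g_i^2 / H_ii
  = (6.5048)^2/10 + (0.7857)^2/6
  = 4.2312 + 0.1029 = 4.3341
Step 3: Objective decrease = 0.5 * g^T H^(-1) g = 2.1671


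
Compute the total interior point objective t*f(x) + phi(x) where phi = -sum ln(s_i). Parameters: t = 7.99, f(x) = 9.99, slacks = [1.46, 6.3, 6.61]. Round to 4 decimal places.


Step 1: Compute log-barrier.
ln values: [0.3784, 1.8405, 1.8886]
phi = -(0.3784 + 1.8405 + 1.8886) = -4.1076
Step 2: Compute augmented objective.
t*f(x) = 7.99*9.99 = 79.8201
Total = 79.8201 - 4.1076 = 75.7125


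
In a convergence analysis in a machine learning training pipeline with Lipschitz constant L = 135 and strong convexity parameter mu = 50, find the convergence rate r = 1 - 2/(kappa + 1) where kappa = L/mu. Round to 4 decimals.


Step 1: Compute the condition number.
kappa = L/mu = 135/50 = 2.7
Step 2: Compute the convergence rate.
r = 1 - 2/(kappa + 1) = 1 - 2*mu/(L + mu) = (L - mu)/(L + mu) = 85/185 = 0.4595


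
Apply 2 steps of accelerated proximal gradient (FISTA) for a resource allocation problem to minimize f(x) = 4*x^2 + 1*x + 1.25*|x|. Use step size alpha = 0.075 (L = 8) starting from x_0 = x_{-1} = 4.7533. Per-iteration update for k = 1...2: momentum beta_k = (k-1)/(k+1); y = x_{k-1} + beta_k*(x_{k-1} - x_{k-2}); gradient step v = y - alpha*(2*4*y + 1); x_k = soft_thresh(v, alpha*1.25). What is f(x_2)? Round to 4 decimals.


FISTA on f(x) = 4*x^2 + 1*x + 1.25*|x|
L = 8, alpha = 0.075
Iteration 1: beta = 0.0, y = 4.7533 + 0.0*(4.7533 - 4.7533) = 4.7533
  grad(y) = 39.0264, v = y - alpha*grad = 1.8263
  prox(v) = soft_thresh(1.8263, 0.0938) = 1.7326
Iteration 2: beta = 0.3333, y = 1.7326 + 0.3333*(1.7326 - 4.7533) = 0.7257
  grad(y) = 6.8053, v = y - alpha*grad = 0.2153
  prox(v) = soft_thresh(0.2153, 0.0938) = 0.1215
f(x_2) = 4*0.1215^2 + 1*0.1215 + 1.25*|0.1215| = 0.3325


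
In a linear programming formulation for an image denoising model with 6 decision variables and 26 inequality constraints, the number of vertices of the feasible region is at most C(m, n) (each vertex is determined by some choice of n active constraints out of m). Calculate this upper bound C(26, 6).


Each vertex corresponds to some choice of n active constraints out of m, so the number of vertices is at most C(m, n) = m! / (n!(m-n)!).
m = 26, n = 6
Numerator: 26 * 25 * 24 * 23 * 22 * 21
Denominator: 6! = 720
C(26, 6) = 230230


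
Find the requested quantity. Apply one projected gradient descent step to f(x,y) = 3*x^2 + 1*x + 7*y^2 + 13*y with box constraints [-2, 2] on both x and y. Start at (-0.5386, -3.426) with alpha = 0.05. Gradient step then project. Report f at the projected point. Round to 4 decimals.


Step 1: Compute gradient at (-0.5386, -3.426).
grad_x = 2*3*-0.5386 + 1 = -2.2316
grad_y = 2*7*-3.426 + 13 = -34.964
Step 2: Gradient step.
x_raw = -0.5386 - 0.05*-2.2316 = -0.427
y_raw = -3.426 - 0.05*-34.964 = -1.6778
Step 3: Project onto [-2, 2].
x_proj = clip(-0.427) = -0.427
y_proj = clip(-1.6778) = -1.6778
Step 4: Evaluate f.
f(-0.427, -1.6778) = -1.9863


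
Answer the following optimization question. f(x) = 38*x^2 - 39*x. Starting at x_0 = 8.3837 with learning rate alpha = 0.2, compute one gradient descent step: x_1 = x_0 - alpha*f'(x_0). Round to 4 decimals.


We compute the gradient at x_0 and apply the update.
f'(x) = 76*x - 39
f'(8.3837) = 76*8.3837 - 39 = 598.1612
x_1 = 8.3837 - 0.2*598.1612 = -111.2485


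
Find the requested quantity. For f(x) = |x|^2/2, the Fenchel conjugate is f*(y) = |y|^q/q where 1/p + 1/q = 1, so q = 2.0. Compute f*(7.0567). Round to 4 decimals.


The conjugate exponent q satisfies 1/p + 1/q = 1.
p = 2, so q = 2/(2 - 1) = 2.0
|y|^q = 7.0567^2.0 = 49.797
f*(7.0567) = 49.797 / 2.0 = 24.8985


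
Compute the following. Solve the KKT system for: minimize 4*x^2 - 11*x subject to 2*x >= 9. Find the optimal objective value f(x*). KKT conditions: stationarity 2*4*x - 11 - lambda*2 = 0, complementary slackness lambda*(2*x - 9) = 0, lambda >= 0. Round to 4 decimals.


Step 1: Try lambda = 0 (constraint inactive).
x_unc = 11/(2*4) = 1.375
Check: 2*1.375 = 2.75 < 9 -- violated!
Step 2: Constraint must be active: 2*x = 9
x* = 9/2 = 4.5
lambda = (2*4*4.5 - 11)/2 = 12.5
Step 3: Compute optimal value.
f(x*) = 4*4.5^2 - 11*4.5 = 31.5
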